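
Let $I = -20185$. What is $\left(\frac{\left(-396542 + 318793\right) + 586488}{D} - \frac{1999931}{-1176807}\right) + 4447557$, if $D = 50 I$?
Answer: $\frac{480211941380805557}{107972042250} \approx 4.4476 \cdot 10^{6}$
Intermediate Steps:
$D = -1009250$ ($D = 50 \left(-20185\right) = -1009250$)
$\left(\frac{\left(-396542 + 318793\right) + 586488}{D} - \frac{1999931}{-1176807}\right) + 4447557 = \left(\frac{\left(-396542 + 318793\right) + 586488}{-1009250} - \frac{1999931}{-1176807}\right) + 4447557 = \left(\left(-77749 + 586488\right) \left(- \frac{1}{1009250}\right) - - \frac{1999931}{1176807}\right) + 4447557 = \left(508739 \left(- \frac{1}{1009250}\right) + \frac{1999931}{1176807}\right) + 4447557 = \left(- \frac{46249}{91750} + \frac{1999931}{1176807}\right) + 4447557 = \frac{129067522307}{107972042250} + 4447557 = \frac{480211941380805557}{107972042250}$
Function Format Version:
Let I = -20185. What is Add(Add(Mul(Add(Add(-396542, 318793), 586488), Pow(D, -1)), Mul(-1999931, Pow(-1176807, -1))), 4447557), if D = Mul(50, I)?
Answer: Rational(480211941380805557, 107972042250) ≈ 4.4476e+6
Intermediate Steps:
D = -1009250 (D = Mul(50, -20185) = -1009250)
Add(Add(Mul(Add(Add(-396542, 318793), 586488), Pow(D, -1)), Mul(-1999931, Pow(-1176807, -1))), 4447557) = Add(Add(Mul(Add(Add(-396542, 318793), 586488), Pow(-1009250, -1)), Mul(-1999931, Pow(-1176807, -1))), 4447557) = Add(Add(Mul(Add(-77749, 586488), Rational(-1, 1009250)), Mul(-1999931, Rational(-1, 1176807))), 4447557) = Add(Add(Mul(508739, Rational(-1, 1009250)), Rational(1999931, 1176807)), 4447557) = Add(Add(Rational(-46249, 91750), Rational(1999931, 1176807)), 4447557) = Add(Rational(129067522307, 107972042250), 4447557) = Rational(480211941380805557, 107972042250)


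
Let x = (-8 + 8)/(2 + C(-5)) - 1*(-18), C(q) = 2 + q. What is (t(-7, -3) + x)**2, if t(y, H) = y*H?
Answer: 1521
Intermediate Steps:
x = 18 (x = (-8 + 8)/(2 + (2 - 5)) - 1*(-18) = 0/(2 - 3) + 18 = 0/(-1) + 18 = 0*(-1) + 18 = 0 + 18 = 18)
t(y, H) = H*y
(t(-7, -3) + x)**2 = (-3*(-7) + 18)**2 = (21 + 18)**2 = 39**2 = 1521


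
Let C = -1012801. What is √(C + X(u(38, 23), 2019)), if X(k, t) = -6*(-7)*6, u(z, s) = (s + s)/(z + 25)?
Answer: I*√1012549 ≈ 1006.3*I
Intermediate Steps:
u(z, s) = 2*s/(25 + z) (u(z, s) = (2*s)/(25 + z) = 2*s/(25 + z))
X(k, t) = 252 (X(k, t) = 42*6 = 252)
√(C + X(u(38, 23), 2019)) = √(-1012801 + 252) = √(-1012549) = I*√1012549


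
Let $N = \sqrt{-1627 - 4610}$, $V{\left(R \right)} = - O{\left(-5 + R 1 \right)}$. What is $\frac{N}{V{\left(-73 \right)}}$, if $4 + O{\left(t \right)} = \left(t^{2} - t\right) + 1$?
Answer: $- \frac{3 i \sqrt{77}}{2053} \approx - 0.012823 i$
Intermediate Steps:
$O{\left(t \right)} = -3 + t^{2} - t$ ($O{\left(t \right)} = -4 + \left(\left(t^{2} - t\right) + 1\right) = -4 + \left(1 + t^{2} - t\right) = -3 + t^{2} - t$)
$V{\left(R \right)} = -2 + R - \left(-5 + R\right)^{2}$ ($V{\left(R \right)} = - (-3 + \left(-5 + R 1\right)^{2} - \left(-5 + R 1\right)) = - (-3 + \left(-5 + R\right)^{2} - \left(-5 + R\right)) = - (2 + \left(-5 + R\right)^{2} - R) = -2 + R - \left(-5 + R\right)^{2}$)
$N = 9 i \sqrt{77}$ ($N = \sqrt{-6237} = 9 i \sqrt{77} \approx 78.975 i$)
$\frac{N}{V{\left(-73 \right)}} = \frac{9 i \sqrt{77}}{-2 - 73 - \left(-5 - 73\right)^{2}} = \frac{9 i \sqrt{77}}{-2 - 73 - \left(-78\right)^{2}} = \frac{9 i \sqrt{77}}{-2 - 73 - 6084} = \frac{9 i \sqrt{77}}{-6159} = 9 i \sqrt{77} \left(- \frac{1}{6159}\right) = - \frac{3 i \sqrt{77}}{2053}$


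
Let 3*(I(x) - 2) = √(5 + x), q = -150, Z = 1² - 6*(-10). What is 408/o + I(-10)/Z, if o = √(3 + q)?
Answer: 2/61 - 136*I*√3/7 + I*√5/183 ≈ 0.032787 - 33.639*I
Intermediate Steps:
Z = 61 (Z = 1 + 60 = 61)
I(x) = 2 + √(5 + x)/3
o = 7*I*√3 (o = √(3 - 150) = √(-147) = 7*I*√3 ≈ 12.124*I)
408/o + I(-10)/Z = 408/((7*I*√3)) + (2 + √(5 - 10)/3)/61 = 408*(-I*√3/21) + (2 + √(-5)/3)*(1/61) = -136*I*√3/7 + (2 + (I*√5)/3)*(1/61) = -136*I*√3/7 + (2 + I*√5/3)*(1/61) = -136*I*√3/7 + (2/61 + I*√5/183) = 2/61 - 136*I*√3/7 + I*√5/183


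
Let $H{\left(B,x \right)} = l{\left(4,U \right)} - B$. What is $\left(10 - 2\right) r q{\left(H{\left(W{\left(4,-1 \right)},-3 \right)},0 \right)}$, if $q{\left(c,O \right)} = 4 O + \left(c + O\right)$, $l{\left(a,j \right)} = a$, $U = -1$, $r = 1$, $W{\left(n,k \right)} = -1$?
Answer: $40$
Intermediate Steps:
$H{\left(B,x \right)} = 4 - B$
$q{\left(c,O \right)} = c + 5 O$ ($q{\left(c,O \right)} = 4 O + \left(O + c\right) = c + 5 O$)
$\left(10 - 2\right) r q{\left(H{\left(W{\left(4,-1 \right)},-3 \right)},0 \right)} = \left(10 - 2\right) 1 \left(\left(4 - -1\right) + 5 \cdot 0\right) = 8 \cdot 1 \left(\left(4 + 1\right) + 0\right) = 8 \left(5 + 0\right) = 8 \cdot 5 = 40$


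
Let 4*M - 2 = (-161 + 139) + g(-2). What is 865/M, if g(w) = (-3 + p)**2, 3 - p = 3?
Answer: -3460/11 ≈ -314.55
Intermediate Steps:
p = 0 (p = 3 - 1*3 = 3 - 3 = 0)
g(w) = 9 (g(w) = (-3 + 0)**2 = (-3)**2 = 9)
M = -11/4 (M = 1/2 + ((-161 + 139) + 9)/4 = 1/2 + (-22 + 9)/4 = 1/2 + (1/4)*(-13) = 1/2 - 13/4 = -11/4 ≈ -2.7500)
865/M = 865/(-11/4) = 865*(-4/11) = -3460/11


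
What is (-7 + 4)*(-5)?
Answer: 15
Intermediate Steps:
(-7 + 4)*(-5) = -3*(-5) = 15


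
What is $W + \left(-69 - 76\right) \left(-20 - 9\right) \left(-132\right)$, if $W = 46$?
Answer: $-555014$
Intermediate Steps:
$W + \left(-69 - 76\right) \left(-20 - 9\right) \left(-132\right) = 46 + \left(-69 - 76\right) \left(-20 - 9\right) \left(-132\right) = 46 + \left(-145\right) \left(-29\right) \left(-132\right) = 46 + 4205 \left(-132\right) = 46 - 555060 = -555014$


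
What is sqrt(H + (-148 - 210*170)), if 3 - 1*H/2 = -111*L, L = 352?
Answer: sqrt(42302) ≈ 205.67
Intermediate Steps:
H = 78150 (H = 6 - (-222)*352 = 6 - 2*(-39072) = 6 + 78144 = 78150)
sqrt(H + (-148 - 210*170)) = sqrt(78150 + (-148 - 210*170)) = sqrt(78150 + (-148 - 35700)) = sqrt(78150 - 35848) = sqrt(42302)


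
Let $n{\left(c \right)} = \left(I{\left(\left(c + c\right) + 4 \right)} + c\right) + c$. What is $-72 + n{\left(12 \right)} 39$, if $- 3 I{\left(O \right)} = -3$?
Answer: $903$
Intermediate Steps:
$I{\left(O \right)} = 1$ ($I{\left(O \right)} = \left(- \frac{1}{3}\right) \left(-3\right) = 1$)
$n{\left(c \right)} = 1 + 2 c$ ($n{\left(c \right)} = \left(1 + c\right) + c = 1 + 2 c$)
$-72 + n{\left(12 \right)} 39 = -72 + \left(1 + 2 \cdot 12\right) 39 = -72 + \left(1 + 24\right) 39 = -72 + 25 \cdot 39 = -72 + 975 = 903$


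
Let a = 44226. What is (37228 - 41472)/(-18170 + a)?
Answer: -1061/6514 ≈ -0.16288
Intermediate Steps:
(37228 - 41472)/(-18170 + a) = (37228 - 41472)/(-18170 + 44226) = -4244/26056 = -4244*1/26056 = -1061/6514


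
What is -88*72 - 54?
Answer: -6390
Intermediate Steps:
-88*72 - 54 = -6336 - 54 = -6390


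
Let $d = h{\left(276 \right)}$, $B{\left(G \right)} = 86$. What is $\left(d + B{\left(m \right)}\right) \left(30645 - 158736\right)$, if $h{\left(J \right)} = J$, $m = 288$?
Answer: $-46368942$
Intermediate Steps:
$d = 276$
$\left(d + B{\left(m \right)}\right) \left(30645 - 158736\right) = \left(276 + 86\right) \left(30645 - 158736\right) = 362 \left(-128091\right) = -46368942$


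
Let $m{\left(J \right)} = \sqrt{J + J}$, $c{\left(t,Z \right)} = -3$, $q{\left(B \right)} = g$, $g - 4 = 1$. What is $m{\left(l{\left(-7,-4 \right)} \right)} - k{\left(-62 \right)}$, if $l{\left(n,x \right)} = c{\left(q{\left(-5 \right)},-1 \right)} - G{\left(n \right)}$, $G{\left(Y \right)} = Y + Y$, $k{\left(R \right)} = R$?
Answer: $62 + \sqrt{22} \approx 66.69$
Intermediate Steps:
$g = 5$ ($g = 4 + 1 = 5$)
$q{\left(B \right)} = 5$
$G{\left(Y \right)} = 2 Y$
$l{\left(n,x \right)} = -3 - 2 n$
$m{\left(J \right)} = \sqrt{2} \sqrt{J}$ ($m{\left(J \right)} = \sqrt{2 J} = \sqrt{2} \sqrt{J}$)
$m{\left(l{\left(-7,-4 \right)} \right)} - k{\left(-62 \right)} = \sqrt{2} \sqrt{-3 - -14} - -62 = \sqrt{2} \sqrt{-3 + 14} + 62 = \sqrt{2} \sqrt{11} + 62 = \sqrt{22} + 62 = 62 + \sqrt{22}$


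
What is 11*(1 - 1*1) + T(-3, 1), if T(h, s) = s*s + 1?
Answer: 2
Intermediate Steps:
T(h, s) = 1 + s² (T(h, s) = s² + 1 = 1 + s²)
11*(1 - 1*1) + T(-3, 1) = 11*(1 - 1*1) + (1 + 1²) = 11*(1 - 1) + (1 + 1) = 11*0 + 2 = 0 + 2 = 2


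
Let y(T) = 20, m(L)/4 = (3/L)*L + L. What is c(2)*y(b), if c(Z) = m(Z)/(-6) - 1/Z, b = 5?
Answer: -230/3 ≈ -76.667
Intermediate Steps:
m(L) = 12 + 4*L (m(L) = 4*((3/L)*L + L) = 4*(3 + L) = 12 + 4*L)
c(Z) = -2 - 1/Z - 2*Z/3 (c(Z) = (12 + 4*Z)/(-6) - 1/Z = (12 + 4*Z)*(-⅙) - 1/Z = (-2 - 2*Z/3) - 1/Z = -2 - 1/Z - 2*Z/3)
c(2)*y(b) = (-2 - 1/2 - ⅔*2)*20 = (-2 - 1*½ - 4/3)*20 = (-2 - ½ - 4/3)*20 = -23/6*20 = -230/3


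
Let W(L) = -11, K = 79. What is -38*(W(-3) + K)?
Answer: -2584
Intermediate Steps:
-38*(W(-3) + K) = -38*(-11 + 79) = -38*68 = -2584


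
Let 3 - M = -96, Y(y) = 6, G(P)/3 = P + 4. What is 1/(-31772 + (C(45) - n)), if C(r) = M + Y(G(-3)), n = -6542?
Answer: -1/25125 ≈ -3.9801e-5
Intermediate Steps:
G(P) = 12 + 3*P (G(P) = 3*(P + 4) = 3*(4 + P) = 12 + 3*P)
M = 99 (M = 3 - 1*(-96) = 3 + 96 = 99)
C(r) = 105 (C(r) = 99 + 6 = 105)
1/(-31772 + (C(45) - n)) = 1/(-31772 + (105 - 1*(-6542))) = 1/(-31772 + (105 + 6542)) = 1/(-31772 + 6647) = 1/(-25125) = -1/25125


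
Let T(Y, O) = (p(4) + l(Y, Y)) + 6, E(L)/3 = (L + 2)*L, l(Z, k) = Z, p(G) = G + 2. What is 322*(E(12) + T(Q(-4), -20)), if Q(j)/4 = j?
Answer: 161000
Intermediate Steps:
Q(j) = 4*j
p(G) = 2 + G
E(L) = 3*L*(2 + L) (E(L) = 3*((L + 2)*L) = 3*((2 + L)*L) = 3*(L*(2 + L)) = 3*L*(2 + L))
T(Y, O) = 12 + Y (T(Y, O) = ((2 + 4) + Y) + 6 = (6 + Y) + 6 = 12 + Y)
322*(E(12) + T(Q(-4), -20)) = 322*(3*12*(2 + 12) + (12 + 4*(-4))) = 322*(3*12*14 + (12 - 16)) = 322*(504 - 4) = 322*500 = 161000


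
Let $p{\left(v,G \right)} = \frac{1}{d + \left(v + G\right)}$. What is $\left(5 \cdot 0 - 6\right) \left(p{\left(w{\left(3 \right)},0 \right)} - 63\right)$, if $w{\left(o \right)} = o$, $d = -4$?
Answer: $384$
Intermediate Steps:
$p{\left(v,G \right)} = \frac{1}{-4 + G + v}$ ($p{\left(v,G \right)} = \frac{1}{-4 + \left(v + G\right)} = \frac{1}{-4 + \left(G + v\right)} = \frac{1}{-4 + G + v}$)
$\left(5 \cdot 0 - 6\right) \left(p{\left(w{\left(3 \right)},0 \right)} - 63\right) = \left(5 \cdot 0 - 6\right) \left(\frac{1}{-4 + 0 + 3} - 63\right) = \left(0 - 6\right) \left(\frac{1}{-1} - 63\right) = - 6 \left(-1 - 63\right) = \left(-6\right) \left(-64\right) = 384$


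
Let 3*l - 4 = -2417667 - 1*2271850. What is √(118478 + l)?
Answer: I*√1444693 ≈ 1202.0*I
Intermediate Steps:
l = -1563171 (l = 4/3 + (-2417667 - 1*2271850)/3 = 4/3 + (-2417667 - 2271850)/3 = 4/3 + (⅓)*(-4689517) = 4/3 - 4689517/3 = -1563171)
√(118478 + l) = √(118478 - 1563171) = √(-1444693) = I*√1444693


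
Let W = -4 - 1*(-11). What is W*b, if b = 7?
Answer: 49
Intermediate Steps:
W = 7 (W = -4 + 11 = 7)
W*b = 7*7 = 49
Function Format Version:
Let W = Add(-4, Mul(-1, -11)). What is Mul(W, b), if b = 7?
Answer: 49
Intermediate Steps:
W = 7 (W = Add(-4, 11) = 7)
Mul(W, b) = Mul(7, 7) = 49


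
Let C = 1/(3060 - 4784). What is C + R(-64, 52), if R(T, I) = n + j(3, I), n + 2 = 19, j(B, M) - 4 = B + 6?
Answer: 51719/1724 ≈ 29.999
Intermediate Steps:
j(B, M) = 10 + B (j(B, M) = 4 + (B + 6) = 4 + (6 + B) = 10 + B)
n = 17 (n = -2 + 19 = 17)
R(T, I) = 30 (R(T, I) = 17 + (10 + 3) = 17 + 13 = 30)
C = -1/1724 (C = 1/(-1724) = -1/1724 ≈ -0.00058005)
C + R(-64, 52) = -1/1724 + 30 = 51719/1724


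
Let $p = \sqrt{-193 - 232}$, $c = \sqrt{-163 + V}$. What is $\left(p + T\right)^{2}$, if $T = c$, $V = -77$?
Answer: $-665 - 40 \sqrt{255} \approx -1303.7$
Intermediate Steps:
$c = 4 i \sqrt{15}$ ($c = \sqrt{-163 - 77} = \sqrt{-240} = 4 i \sqrt{15} \approx 15.492 i$)
$T = 4 i \sqrt{15} \approx 15.492 i$
$p = 5 i \sqrt{17}$ ($p = \sqrt{-425} = 5 i \sqrt{17} \approx 20.616 i$)
$\left(p + T\right)^{2} = \left(5 i \sqrt{17} + 4 i \sqrt{15}\right)^{2} = \left(4 i \sqrt{15} + 5 i \sqrt{17}\right)^{2}$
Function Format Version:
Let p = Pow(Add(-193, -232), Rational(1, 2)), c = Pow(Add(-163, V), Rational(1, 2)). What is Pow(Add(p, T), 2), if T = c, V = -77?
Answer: Add(-665, Mul(-40, Pow(255, Rational(1, 2)))) ≈ -1303.7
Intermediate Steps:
c = Mul(4, I, Pow(15, Rational(1, 2))) (c = Pow(Add(-163, -77), Rational(1, 2)) = Pow(-240, Rational(1, 2)) = Mul(4, I, Pow(15, Rational(1, 2))) ≈ Mul(15.492, I))
T = Mul(4, I, Pow(15, Rational(1, 2))) ≈ Mul(15.492, I)
p = Mul(5, I, Pow(17, Rational(1, 2))) (p = Pow(-425, Rational(1, 2)) = Mul(5, I, Pow(17, Rational(1, 2))) ≈ Mul(20.616, I))
Pow(Add(p, T), 2) = Pow(Add(Mul(5, I, Pow(17, Rational(1, 2))), Mul(4, I, Pow(15, Rational(1, 2)))), 2) = Pow(Add(Mul(4, I, Pow(15, Rational(1, 2))), Mul(5, I, Pow(17, Rational(1, 2)))), 2)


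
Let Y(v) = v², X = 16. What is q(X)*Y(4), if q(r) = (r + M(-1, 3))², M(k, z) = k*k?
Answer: 4624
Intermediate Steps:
M(k, z) = k²
q(r) = (1 + r)² (q(r) = (r + (-1)²)² = (r + 1)² = (1 + r)²)
q(X)*Y(4) = (1 + 16)²*4² = 17²*16 = 289*16 = 4624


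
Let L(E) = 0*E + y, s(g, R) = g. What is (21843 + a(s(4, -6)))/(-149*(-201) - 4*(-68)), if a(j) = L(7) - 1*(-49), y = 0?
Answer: 21892/30221 ≈ 0.72440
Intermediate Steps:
L(E) = 0 (L(E) = 0*E + 0 = 0 + 0 = 0)
a(j) = 49 (a(j) = 0 - 1*(-49) = 0 + 49 = 49)
(21843 + a(s(4, -6)))/(-149*(-201) - 4*(-68)) = (21843 + 49)/(-149*(-201) - 4*(-68)) = 21892/(29949 + 272) = 21892/30221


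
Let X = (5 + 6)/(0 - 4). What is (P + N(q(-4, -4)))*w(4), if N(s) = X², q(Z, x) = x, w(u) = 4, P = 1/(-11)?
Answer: 1315/44 ≈ 29.886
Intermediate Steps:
P = -1/11 ≈ -0.090909
X = -11/4 (X = 11/(-4) = 11*(-¼) = -11/4 ≈ -2.7500)
N(s) = 121/16 (N(s) = (-11/4)² = 121/16)
(P + N(q(-4, -4)))*w(4) = (-1/11 + 121/16)*4 = (1315/176)*4 = 1315/44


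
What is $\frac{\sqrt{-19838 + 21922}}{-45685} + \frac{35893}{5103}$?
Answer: $\frac{35893}{5103} - \frac{2 \sqrt{521}}{45685} \approx 7.0327$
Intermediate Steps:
$\frac{\sqrt{-19838 + 21922}}{-45685} + \frac{35893}{5103} = \sqrt{2084} \left(- \frac{1}{45685}\right) + 35893 \cdot \frac{1}{5103} = 2 \sqrt{521} \left(- \frac{1}{45685}\right) + \frac{35893}{5103} = - \frac{2 \sqrt{521}}{45685} + \frac{35893}{5103} = \frac{35893}{5103} - \frac{2 \sqrt{521}}{45685}$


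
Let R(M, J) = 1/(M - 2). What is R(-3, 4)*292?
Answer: -292/5 ≈ -58.400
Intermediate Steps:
R(M, J) = 1/(-2 + M)
R(-3, 4)*292 = 292/(-2 - 3) = 292/(-5) = -⅕*292 = -292/5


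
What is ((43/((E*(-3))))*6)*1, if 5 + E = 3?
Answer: 43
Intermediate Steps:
E = -2 (E = -5 + 3 = -2)
((43/((E*(-3))))*6)*1 = ((43/((-2*(-3))))*6)*1 = ((43/6)*6)*1 = 43*1 = 43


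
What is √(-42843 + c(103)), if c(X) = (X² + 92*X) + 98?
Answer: 2*I*√5665 ≈ 150.53*I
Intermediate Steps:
c(X) = 98 + X² + 92*X
√(-42843 + c(103)) = √(-42843 + (98 + 103² + 92*103)) = √(-42843 + (98 + 10609 + 9476)) = √(-42843 + 20183) = √(-22660) = 2*I*√5665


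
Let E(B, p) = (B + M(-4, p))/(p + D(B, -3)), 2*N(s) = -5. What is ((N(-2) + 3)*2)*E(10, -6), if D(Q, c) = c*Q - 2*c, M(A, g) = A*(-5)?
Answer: -1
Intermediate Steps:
M(A, g) = -5*A
N(s) = -5/2 (N(s) = (½)*(-5) = -5/2)
D(Q, c) = -2*c + Q*c (D(Q, c) = Q*c - 2*c = -2*c + Q*c)
E(B, p) = (20 + B)/(6 + p - 3*B) (E(B, p) = (B - 5*(-4))/(p - 3*(-2 + B)) = (B + 20)/(p + (6 - 3*B)) = (20 + B)/(6 + p - 3*B))
((N(-2) + 3)*2)*E(10, -6) = ((-5/2 + 3)*2)*((20 + 10)/(6 - 6 - 3*10)) = ((½)*2)*(30/(6 - 6 - 30)) = 1*(30/(-30)) = 1*(-1/30*30) = 1*(-1) = -1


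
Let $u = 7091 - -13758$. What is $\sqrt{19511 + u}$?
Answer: $2 \sqrt{10090} \approx 200.9$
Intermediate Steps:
$u = 20849$ ($u = 7091 + 13758 = 20849$)
$\sqrt{19511 + u} = \sqrt{19511 + 20849} = \sqrt{40360} = 2 \sqrt{10090}$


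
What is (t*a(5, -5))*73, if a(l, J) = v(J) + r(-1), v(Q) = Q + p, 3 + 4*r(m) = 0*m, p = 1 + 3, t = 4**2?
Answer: -2044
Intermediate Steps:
t = 16
p = 4
r(m) = -3/4 (r(m) = -3/4 + (0*m)/4 = -3/4 + (1/4)*0 = -3/4 + 0 = -3/4)
v(Q) = 4 + Q (v(Q) = Q + 4 = 4 + Q)
a(l, J) = 13/4 + J (a(l, J) = (4 + J) - 3/4 = 13/4 + J)
(t*a(5, -5))*73 = (16*(13/4 - 5))*73 = (16*(-7/4))*73 = -28*73 = -2044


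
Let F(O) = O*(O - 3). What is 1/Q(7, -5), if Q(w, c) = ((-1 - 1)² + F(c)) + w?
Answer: 1/51 ≈ 0.019608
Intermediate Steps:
F(O) = O*(-3 + O)
Q(w, c) = 4 + w + c*(-3 + c) (Q(w, c) = ((-1 - 1)² + c*(-3 + c)) + w = ((-2)² + c*(-3 + c)) + w = (4 + c*(-3 + c)) + w = 4 + w + c*(-3 + c))
1/Q(7, -5) = 1/(4 + 7 - 5*(-3 - 5)) = 1/(4 + 7 - 5*(-8)) = 1/(4 + 7 + 40) = 1/51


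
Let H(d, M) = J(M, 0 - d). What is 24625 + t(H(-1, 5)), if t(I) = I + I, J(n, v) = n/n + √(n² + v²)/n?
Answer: 24627 + 2*√26/5 ≈ 24629.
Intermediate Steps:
J(n, v) = 1 + √(n² + v²)/n
H(d, M) = (M + √(M² + d²))/M (H(d, M) = (M + √(M² + (0 - d)²))/M = (M + √(M² + (-d)²))/M = (M + √(M² + d²))/M)
t(I) = 2*I
24625 + t(H(-1, 5)) = 24625 + 2*((5 + √(5² + (-1)²))/5) = 24625 + 2*((5 + √(25 + 1))/5) = 24625 + 2*((5 + √26)/5) = 24625 + 2*(1 + √26/5) = 24625 + (2 + 2*√26/5) = 24627 + 2*√26/5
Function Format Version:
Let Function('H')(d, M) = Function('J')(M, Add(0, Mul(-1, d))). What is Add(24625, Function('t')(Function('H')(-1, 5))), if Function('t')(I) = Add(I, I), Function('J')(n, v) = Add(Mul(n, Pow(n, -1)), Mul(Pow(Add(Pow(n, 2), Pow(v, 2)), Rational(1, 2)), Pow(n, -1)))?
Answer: Add(24627, Mul(Rational(2, 5), Pow(26, Rational(1, 2)))) ≈ 24629.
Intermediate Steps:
Function('J')(n, v) = Add(1, Mul(Pow(n, -1), Pow(Add(Pow(n, 2), Pow(v, 2)), Rational(1, 2))))
Function('H')(d, M) = Mul(Pow(M, -1), Add(M, Pow(Add(Pow(M, 2), Pow(d, 2)), Rational(1, 2)))) (Function('H')(d, M) = Mul(Pow(M, -1), Add(M, Pow(Add(Pow(M, 2), Pow(Add(0, Mul(-1, d)), 2)), Rational(1, 2)))) = Mul(Pow(M, -1), Add(M, Pow(Add(Pow(M, 2), Pow(Mul(-1, d), 2)), Rational(1, 2)))) = Mul(Pow(M, -1), Add(M, Pow(Add(Pow(M, 2), Pow(d, 2)), Rational(1, 2)))))
Function('t')(I) = Mul(2, I)
Add(24625, Function('t')(Function('H')(-1, 5))) = Add(24625, Mul(2, Mul(Pow(5, -1), Add(5, Pow(Add(Pow(5, 2), Pow(-1, 2)), Rational(1, 2)))))) = Add(24625, Mul(2, Mul(Rational(1, 5), Add(5, Pow(Add(25, 1), Rational(1, 2)))))) = Add(24625, Mul(2, Mul(Rational(1, 5), Add(5, Pow(26, Rational(1, 2)))))) = Add(24625, Mul(2, Add(1, Mul(Rational(1, 5), Pow(26, Rational(1, 2)))))) = Add(24625, Add(2, Mul(Rational(2, 5), Pow(26, Rational(1, 2))))) = Add(24627, Mul(Rational(2, 5), Pow(26, Rational(1, 2))))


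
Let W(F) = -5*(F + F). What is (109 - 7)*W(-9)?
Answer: 9180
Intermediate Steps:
W(F) = -10*F
(109 - 7)*W(-9) = (109 - 7)*(-10*(-9)) = 102*90 = 9180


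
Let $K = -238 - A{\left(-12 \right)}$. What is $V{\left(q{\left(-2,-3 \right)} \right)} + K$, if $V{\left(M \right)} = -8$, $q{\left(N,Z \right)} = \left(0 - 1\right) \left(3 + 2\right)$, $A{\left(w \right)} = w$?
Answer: $-234$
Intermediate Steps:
$q{\left(N,Z \right)} = -5$ ($q{\left(N,Z \right)} = \left(-1\right) 5 = -5$)
$K = -226$ ($K = -238 - -12 = -238 + 12 = -226$)
$V{\left(q{\left(-2,-3 \right)} \right)} + K = -8 - 226 = -234$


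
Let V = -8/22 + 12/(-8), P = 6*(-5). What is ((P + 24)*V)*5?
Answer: 615/11 ≈ 55.909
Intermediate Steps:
P = -30
V = -41/22 (V = -8*1/22 + 12*(-⅛) = -4/11 - 3/2 = -41/22 ≈ -1.8636)
((P + 24)*V)*5 = ((-30 + 24)*(-41/22))*5 = -6*(-41/22)*5 = (123/11)*5 = 615/11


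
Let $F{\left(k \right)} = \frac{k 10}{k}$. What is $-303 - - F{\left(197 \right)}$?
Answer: $-293$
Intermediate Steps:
$F{\left(k \right)} = 10$ ($F{\left(k \right)} = \frac{10 k}{k} = 10$)
$-303 - - F{\left(197 \right)} = -303 - \left(-1\right) 10 = -303 - -10 = -303 + 10 = -293$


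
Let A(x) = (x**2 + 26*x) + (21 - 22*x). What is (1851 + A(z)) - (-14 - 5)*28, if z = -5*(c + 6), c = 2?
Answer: 3844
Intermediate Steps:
z = -40 (z = -5*(2 + 6) = -5*8 = -40)
A(x) = 21 + x**2 + 4*x
(1851 + A(z)) - (-14 - 5)*28 = (1851 + (21 + (-40)**2 + 4*(-40))) - (-14 - 5)*28 = (1851 + (21 + 1600 - 160)) - (-19)*28 = (1851 + 1461) - 1*(-532) = 3312 + 532 = 3844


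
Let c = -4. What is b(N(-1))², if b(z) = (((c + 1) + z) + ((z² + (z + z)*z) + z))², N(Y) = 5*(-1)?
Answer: 14776336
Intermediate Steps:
N(Y) = -5
b(z) = (-3 + 2*z + 3*z²)² (b(z) = (((-4 + 1) + z) + ((z² + (z + z)*z) + z))² = ((-3 + z) + ((z² + (2*z)*z) + z))² = ((-3 + z) + ((z² + 2*z²) + z))² = ((-3 + z) + (3*z² + z))² = ((-3 + z) + (z + 3*z²))² = (-3 + 2*z + 3*z²)²)
b(N(-1))² = ((-3 + 2*(-5) + 3*(-5)²)²)² = ((-3 - 10 + 3*25)²)² = ((-3 - 10 + 75)²)² = (62²)² = 3844² = 14776336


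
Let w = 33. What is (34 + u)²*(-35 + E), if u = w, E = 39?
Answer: 17956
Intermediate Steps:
u = 33
(34 + u)²*(-35 + E) = (34 + 33)²*(-35 + 39) = 67²*4 = 4489*4 = 17956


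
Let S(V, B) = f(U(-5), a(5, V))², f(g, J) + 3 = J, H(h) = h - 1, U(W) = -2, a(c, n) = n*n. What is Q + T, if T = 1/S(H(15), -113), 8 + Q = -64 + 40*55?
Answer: 79265873/37249 ≈ 2128.0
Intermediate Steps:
a(c, n) = n²
H(h) = -1 + h
f(g, J) = -3 + J
Q = 2128 (Q = -8 + (-64 + 40*55) = -8 + (-64 + 2200) = -8 + 2136 = 2128)
S(V, B) = (-3 + V²)²
T = 1/37249 (T = 1/((-3 + (-1 + 15)²)²) = 1/((-3 + 14²)²) = 1/((-3 + 196)²) = 1/(193²) = 1/37249 ≈ 2.6846e-5)
Q + T = 2128 + 1/37249 = 79265873/37249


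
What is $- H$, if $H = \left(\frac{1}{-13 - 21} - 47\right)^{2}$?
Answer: $- \frac{2556801}{1156} \approx -2211.8$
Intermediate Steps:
$H = \frac{2556801}{1156}$ ($H = \left(\frac{1}{-34} - 47\right)^{2} = \left(- \frac{1}{34} - 47\right)^{2} = \left(- \frac{1599}{34}\right)^{2} = \frac{2556801}{1156} \approx 2211.8$)
$- H = \left(-1\right) \frac{2556801}{1156} = - \frac{2556801}{1156}$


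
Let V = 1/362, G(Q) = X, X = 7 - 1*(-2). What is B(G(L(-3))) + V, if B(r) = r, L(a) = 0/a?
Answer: 3259/362 ≈ 9.0028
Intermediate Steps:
L(a) = 0
X = 9 (X = 7 + 2 = 9)
G(Q) = 9
V = 1/362 ≈ 0.0027624
B(G(L(-3))) + V = 9 + 1/362 = 3259/362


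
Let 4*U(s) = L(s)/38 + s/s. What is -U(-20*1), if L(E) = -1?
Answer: -37/152 ≈ -0.24342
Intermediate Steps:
U(s) = 37/152 (U(s) = (-1/38 + s/s)/4 = (-1*1/38 + 1)/4 = (-1/38 + 1)/4 = (¼)*(37/38) = 37/152)
-U(-20*1) = -1*37/152 = -37/152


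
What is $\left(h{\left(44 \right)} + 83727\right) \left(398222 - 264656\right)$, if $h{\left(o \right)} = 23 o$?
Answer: $11318249274$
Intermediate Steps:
$\left(h{\left(44 \right)} + 83727\right) \left(398222 - 264656\right) = \left(23 \cdot 44 + 83727\right) \left(398222 - 264656\right) = \left(1012 + 83727\right) 133566 = 84739 \cdot 133566 = 11318249274$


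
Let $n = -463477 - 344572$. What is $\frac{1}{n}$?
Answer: $- \frac{1}{808049} \approx -1.2375 \cdot 10^{-6}$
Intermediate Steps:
$n = -808049$
$\frac{1}{n} = \frac{1}{-808049} = - \frac{1}{808049}$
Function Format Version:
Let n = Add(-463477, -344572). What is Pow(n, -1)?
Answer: Rational(-1, 808049) ≈ -1.2375e-6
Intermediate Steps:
n = -808049
Pow(n, -1) = Pow(-808049, -1) = Rational(-1, 808049)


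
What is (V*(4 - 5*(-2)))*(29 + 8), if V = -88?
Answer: -45584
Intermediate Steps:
(V*(4 - 5*(-2)))*(29 + 8) = (-88*(4 - 5*(-2)))*(29 + 8) = -88*(4 + 10)*37 = -88*14*37 = -1232*37 = -45584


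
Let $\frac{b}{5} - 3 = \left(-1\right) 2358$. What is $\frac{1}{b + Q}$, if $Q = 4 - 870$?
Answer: $- \frac{1}{12641} \approx -7.9108 \cdot 10^{-5}$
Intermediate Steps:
$Q = -866$ ($Q = 4 - 870 = -866$)
$b = -11775$ ($b = 15 + 5 \left(\left(-1\right) 2358\right) = 15 + 5 \left(-2358\right) = 15 - 11790 = -11775$)
$\frac{1}{b + Q} = \frac{1}{-11775 - 866} = \frac{1}{-12641} = - \frac{1}{12641}$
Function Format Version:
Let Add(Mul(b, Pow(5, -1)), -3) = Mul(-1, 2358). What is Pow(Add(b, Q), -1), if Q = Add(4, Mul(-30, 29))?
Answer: Rational(-1, 12641) ≈ -7.9108e-5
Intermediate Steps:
Q = -866 (Q = Add(4, -870) = -866)
b = -11775 (b = Add(15, Mul(5, Mul(-1, 2358))) = Add(15, Mul(5, -2358)) = Add(15, -11790) = -11775)
Pow(Add(b, Q), -1) = Pow(Add(-11775, -866), -1) = Pow(-12641, -1) = Rational(-1, 12641)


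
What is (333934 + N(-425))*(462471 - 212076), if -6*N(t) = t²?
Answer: 152154942235/2 ≈ 7.6077e+10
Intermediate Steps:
N(t) = -t²/6
(333934 + N(-425))*(462471 - 212076) = (333934 - ⅙*(-425)²)*(462471 - 212076) = (333934 - ⅙*180625)*250395 = (333934 - 180625/6)*250395 = (1822979/6)*250395 = 152154942235/2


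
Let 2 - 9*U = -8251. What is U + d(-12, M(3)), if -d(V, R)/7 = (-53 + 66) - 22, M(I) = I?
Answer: 980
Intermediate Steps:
U = 917 (U = 2/9 - ⅑*(-8251) = 2/9 + 8251/9 = 917)
d(V, R) = 63 (d(V, R) = -7*((-53 + 66) - 22) = -7*(13 - 22) = -7*(-9) = 63)
U + d(-12, M(3)) = 917 + 63 = 980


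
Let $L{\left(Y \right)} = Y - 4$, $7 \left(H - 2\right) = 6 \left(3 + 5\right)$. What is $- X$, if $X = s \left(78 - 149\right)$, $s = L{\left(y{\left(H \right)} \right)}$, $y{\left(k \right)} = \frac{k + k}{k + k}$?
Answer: $-213$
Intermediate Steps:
$H = \frac{62}{7}$ ($H = 2 + \frac{6 \left(3 + 5\right)}{7} = 2 + \frac{6 \cdot 8}{7} = 2 + \frac{1}{7} \cdot 48 = 2 + \frac{48}{7} = \frac{62}{7} \approx 8.8571$)
$y{\left(k \right)} = 1$ ($y{\left(k \right)} = \frac{2 k}{2 k} = 2 k \frac{1}{2 k} = 1$)
$L{\left(Y \right)} = -4 + Y$
$s = -3$ ($s = -4 + 1 = -3$)
$X = 213$ ($X = - 3 \left(78 - 149\right) = \left(-3\right) \left(-71\right) = 213$)
$- X = \left(-1\right) 213 = -213$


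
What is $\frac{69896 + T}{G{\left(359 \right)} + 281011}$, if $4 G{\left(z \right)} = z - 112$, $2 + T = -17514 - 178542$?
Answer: $- \frac{504648}{1124291} \approx -0.44886$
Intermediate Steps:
$T = -196058$ ($T = -2 - 196056 = -196058$)
$G{\left(z \right)} = -28 + \frac{z}{4}$ ($G{\left(z \right)} = \frac{z - 112}{4} = \frac{-112 + z}{4} = -28 + \frac{z}{4}$)
$\frac{69896 + T}{G{\left(359 \right)} + 281011} = \frac{69896 - 196058}{\left(-28 + \frac{1}{4} \cdot 359\right) + 281011} = - \frac{126162}{\left(-28 + \frac{359}{4}\right) + 281011} = - \frac{126162}{\frac{247}{4} + 281011} = - \frac{126162}{\frac{1124291}{4}} = \left(-126162\right) \frac{4}{1124291} = - \frac{504648}{1124291}$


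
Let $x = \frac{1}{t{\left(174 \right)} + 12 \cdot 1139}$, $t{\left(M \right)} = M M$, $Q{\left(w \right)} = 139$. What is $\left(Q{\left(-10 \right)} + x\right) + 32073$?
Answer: $\frac{1415524129}{43944} \approx 32212.0$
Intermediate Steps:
$t{\left(M \right)} = M^{2}$
$x = \frac{1}{43944}$ ($x = \frac{1}{174^{2} + 12 \cdot 1139} = \frac{1}{30276 + 13668} = \frac{1}{43944} \approx 2.2756 \cdot 10^{-5}$)
$\left(Q{\left(-10 \right)} + x\right) + 32073 = \left(139 + \frac{1}{43944}\right) + 32073 = \frac{6108217}{43944} + 32073 = \frac{1415524129}{43944}$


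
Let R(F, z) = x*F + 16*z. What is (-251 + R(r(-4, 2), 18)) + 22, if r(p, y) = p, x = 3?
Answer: 47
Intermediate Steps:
R(F, z) = 3*F + 16*z
(-251 + R(r(-4, 2), 18)) + 22 = (-251 + (3*(-4) + 16*18)) + 22 = (-251 + (-12 + 288)) + 22 = (-251 + 276) + 22 = 25 + 22 = 47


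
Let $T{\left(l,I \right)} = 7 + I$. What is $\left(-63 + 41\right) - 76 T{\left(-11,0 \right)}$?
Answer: $-554$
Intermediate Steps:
$\left(-63 + 41\right) - 76 T{\left(-11,0 \right)} = \left(-63 + 41\right) - 76 \left(7 + 0\right) = -22 - 532 = -554$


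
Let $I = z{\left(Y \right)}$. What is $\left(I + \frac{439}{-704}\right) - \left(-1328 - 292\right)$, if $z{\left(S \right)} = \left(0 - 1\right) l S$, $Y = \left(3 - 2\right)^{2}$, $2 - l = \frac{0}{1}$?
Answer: $\frac{1138633}{704} \approx 1617.4$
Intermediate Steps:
$l = 2$ ($l = 2 - \frac{0}{1} = 2 - 0 \cdot 1 = 2 - 0 = 2 + 0 = 2$)
$Y = 1$ ($Y = 1^{2} = 1$)
$z{\left(S \right)} = - 2 S$ ($z{\left(S \right)} = \left(0 - 1\right) 2 S = \left(-1\right) 2 S = - 2 S$)
$I = -2$ ($I = \left(-2\right) 1 = -2$)
$\left(I + \frac{439}{-704}\right) - \left(-1328 - 292\right) = \left(-2 + \frac{439}{-704}\right) - \left(-1328 - 292\right) = \left(-2 + 439 \left(- \frac{1}{704}\right)\right) - \left(-1328 - 292\right) = \left(-2 - \frac{439}{704}\right) - -1620 = - \frac{1847}{704} + 1620 = \frac{1138633}{704}$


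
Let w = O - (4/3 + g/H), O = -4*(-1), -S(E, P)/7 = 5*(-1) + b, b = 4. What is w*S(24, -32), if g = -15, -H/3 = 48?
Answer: 287/16 ≈ 17.938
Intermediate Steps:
H = -144 (H = -3*48 = -144)
S(E, P) = 7 (S(E, P) = -7*(5*(-1) + 4) = -7*(-5 + 4) = -7*(-1) = 7)
O = 4
w = 41/16 (w = 4 - (4/3 - 15/(-144)) = 4 - (4*(⅓) - 15*(-1/144)) = 4 - (4/3 + 5/48) = 4 - 1*23/16 = 4 - 23/16 = 41/16 ≈ 2.5625)
w*S(24, -32) = (41/16)*7 = 287/16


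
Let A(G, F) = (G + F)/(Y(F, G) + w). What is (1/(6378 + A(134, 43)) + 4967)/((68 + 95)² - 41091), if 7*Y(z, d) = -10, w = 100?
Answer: -7288342581/21308900266 ≈ -0.34203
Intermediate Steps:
Y(z, d) = -10/7 (Y(z, d) = (⅐)*(-10) = -10/7)
A(G, F) = 7*F/690 + 7*G/690 (A(G, F) = (G + F)/(-10/7 + 100) = (F + G)/(690/7) = (F + G)*(7/690) = 7*F/690 + 7*G/690)
(1/(6378 + A(134, 43)) + 4967)/((68 + 95)² - 41091) = (1/(6378 + ((7/690)*43 + (7/690)*134)) + 4967)/((68 + 95)² - 41091) = (1/(6378 + (301/690 + 469/345)) + 4967)/(163² - 41091) = (1/(6378 + 413/230) + 4967)/(26569 - 41091) = (1/(1467353/230) + 4967)/(-14522) = (230/1467353 + 4967)*(-1/14522) = (7288342581/1467353)*(-1/14522) = -7288342581/21308900266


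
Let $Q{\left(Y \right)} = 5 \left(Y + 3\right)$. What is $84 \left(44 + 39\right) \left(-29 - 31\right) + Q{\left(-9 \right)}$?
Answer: $-418350$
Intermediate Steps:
$Q{\left(Y \right)} = 15 + 5 Y$ ($Q{\left(Y \right)} = 5 \left(3 + Y\right) = 15 + 5 Y$)
$84 \left(44 + 39\right) \left(-29 - 31\right) + Q{\left(-9 \right)} = 84 \left(44 + 39\right) \left(-29 - 31\right) + \left(15 + 5 \left(-9\right)\right) = 84 \cdot 83 \left(-60\right) + \left(15 - 45\right) = 84 \left(-4980\right) - 30 = -418320 - 30 = -418350$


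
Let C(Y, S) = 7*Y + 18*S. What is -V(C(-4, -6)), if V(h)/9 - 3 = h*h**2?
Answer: 22639077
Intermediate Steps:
V(h) = 27 + 9*h**3 (V(h) = 27 + 9*(h*h**2) = 27 + 9*h**3)
-V(C(-4, -6)) = -(27 + 9*(7*(-4) + 18*(-6))**3) = -(27 + 9*(-28 - 108)**3) = -(27 + 9*(-136)**3) = -(27 + 9*(-2515456)) = -(27 - 22639104) = -1*(-22639077) = 22639077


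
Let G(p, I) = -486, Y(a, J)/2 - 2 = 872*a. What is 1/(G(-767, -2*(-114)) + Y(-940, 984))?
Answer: -1/1639842 ≈ -6.0981e-7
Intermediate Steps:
Y(a, J) = 4 + 1744*a (Y(a, J) = 4 + 2*(872*a) = 4 + 1744*a)
1/(G(-767, -2*(-114)) + Y(-940, 984)) = 1/(-486 + (4 + 1744*(-940))) = 1/(-486 + (4 - 1639360)) = 1/(-486 - 1639356) = 1/(-1639842) = -1/1639842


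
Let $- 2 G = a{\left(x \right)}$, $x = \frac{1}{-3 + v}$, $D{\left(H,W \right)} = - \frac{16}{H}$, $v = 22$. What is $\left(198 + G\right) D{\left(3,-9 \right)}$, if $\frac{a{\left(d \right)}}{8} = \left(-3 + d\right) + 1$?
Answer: $- \frac{62560}{57} \approx -1097.5$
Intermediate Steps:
$x = \frac{1}{19}$ ($x = \frac{1}{-3 + 22} = \frac{1}{19} \approx 0.052632$)
$a{\left(d \right)} = -16 + 8 d$ ($a{\left(d \right)} = 8 \left(\left(-3 + d\right) + 1\right) = 8 \left(-2 + d\right) = -16 + 8 d$)
$G = \frac{148}{19}$ ($G = - \frac{-16 + 8 \cdot \frac{1}{19}}{2} = - \frac{-16 + \frac{8}{19}}{2} = \left(- \frac{1}{2}\right) \left(- \frac{296}{19}\right) = \frac{148}{19} \approx 7.7895$)
$\left(198 + G\right) D{\left(3,-9 \right)} = \left(198 + \frac{148}{19}\right) \left(- \frac{16}{3}\right) = \frac{3910 \left(\left(-16\right) \frac{1}{3}\right)}{19} = \frac{3910}{19} \left(- \frac{16}{3}\right) = - \frac{62560}{57}$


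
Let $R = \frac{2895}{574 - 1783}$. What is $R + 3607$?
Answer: $\frac{1452656}{403} \approx 3604.6$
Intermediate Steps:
$R = - \frac{965}{403}$ ($R = \frac{2895}{-1209} = 2895 \left(- \frac{1}{1209}\right) = - \frac{965}{403} \approx -2.3945$)
$R + 3607 = - \frac{965}{403} + 3607 = \frac{1452656}{403}$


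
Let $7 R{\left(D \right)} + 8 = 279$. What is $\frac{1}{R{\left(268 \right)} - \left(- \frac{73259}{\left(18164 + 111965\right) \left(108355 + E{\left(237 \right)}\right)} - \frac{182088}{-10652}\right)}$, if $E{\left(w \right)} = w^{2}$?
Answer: $\frac{399091573973036}{8628373612337343} \approx 0.046253$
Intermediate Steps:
$R{\left(D \right)} = \frac{271}{7}$ ($R{\left(D \right)} = - \frac{8}{7} + \frac{1}{7} \cdot 279 = - \frac{8}{7} + \frac{279}{7} = \frac{271}{7}$)
$\frac{1}{R{\left(268 \right)} - \left(- \frac{73259}{\left(18164 + 111965\right) \left(108355 + E{\left(237 \right)}\right)} - \frac{182088}{-10652}\right)} = \frac{1}{\frac{271}{7} - \left(- \frac{73259}{\left(18164 + 111965\right) \left(108355 + 237^{2}\right)} - \frac{182088}{-10652}\right)} = \frac{1}{\frac{271}{7} - \left(- \frac{73259}{130129 \left(108355 + 56169\right)} - - \frac{45522}{2663}\right)} = \frac{1}{\frac{271}{7} - \left(- \frac{73259}{130129 \cdot 164524} + \frac{45522}{2663}\right)} = \frac{1}{\frac{271}{7} - \left(- \frac{73259}{21409343596} + \frac{45522}{2663}\right)} = \frac{1}{\frac{271}{7} - \frac{974595944088395}{57013081996148}} = \frac{1}{\frac{8628373612337343}{399091573973036}} = \frac{399091573973036}{8628373612337343}$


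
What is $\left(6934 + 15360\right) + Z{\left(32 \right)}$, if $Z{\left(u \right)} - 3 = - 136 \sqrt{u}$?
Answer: $22297 - 544 \sqrt{2} \approx 21528.0$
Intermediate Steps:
$Z{\left(u \right)} = 3 - 136 \sqrt{u}$
$\left(6934 + 15360\right) + Z{\left(32 \right)} = \left(6934 + 15360\right) + \left(3 - 136 \sqrt{32}\right) = 22294 + \left(3 - 136 \cdot 4 \sqrt{2}\right) = 22294 + \left(3 - 544 \sqrt{2}\right) = 22297 - 544 \sqrt{2}$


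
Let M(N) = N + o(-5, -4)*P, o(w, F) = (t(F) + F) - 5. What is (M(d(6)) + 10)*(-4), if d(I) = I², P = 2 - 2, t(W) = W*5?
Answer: -184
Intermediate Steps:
t(W) = 5*W
o(w, F) = -5 + 6*F (o(w, F) = (5*F + F) - 5 = 6*F - 5 = -5 + 6*F)
P = 0
M(N) = N (M(N) = N + (-5 + 6*(-4))*0 = N + (-5 - 24)*0 = N - 29*0 = N + 0 = N)
(M(d(6)) + 10)*(-4) = (6² + 10)*(-4) = (36 + 10)*(-4) = 46*(-4) = -184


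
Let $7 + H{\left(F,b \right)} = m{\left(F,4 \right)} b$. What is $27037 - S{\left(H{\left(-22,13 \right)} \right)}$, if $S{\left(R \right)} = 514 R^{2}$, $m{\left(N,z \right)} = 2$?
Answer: $-158517$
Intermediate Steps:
$H{\left(F,b \right)} = -7 + 2 b$
$27037 - S{\left(H{\left(-22,13 \right)} \right)} = 27037 - 514 \left(-7 + 2 \cdot 13\right)^{2} = 27037 - 514 \left(-7 + 26\right)^{2} = 27037 - 514 \cdot 19^{2} = 27037 - 514 \cdot 361 = 27037 - 185554 = -158517$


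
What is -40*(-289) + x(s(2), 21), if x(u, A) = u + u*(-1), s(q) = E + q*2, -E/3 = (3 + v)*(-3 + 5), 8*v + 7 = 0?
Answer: 11560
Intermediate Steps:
v = -7/8 (v = -7/8 + (⅛)*0 = -7/8 + 0 = -7/8 ≈ -0.87500)
E = -51/4 (E = -3*(3 - 7/8)*(-3 + 5) = -51*2/8 = -3*17/4 = -51/4 ≈ -12.750)
s(q) = -51/4 + 2*q (s(q) = -51/4 + q*2 = -51/4 + 2*q)
x(u, A) = 0 (x(u, A) = u - u = 0)
-40*(-289) + x(s(2), 21) = -40*(-289) + 0 = 11560 + 0 = 11560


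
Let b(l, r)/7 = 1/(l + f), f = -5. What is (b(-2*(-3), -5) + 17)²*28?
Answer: 16128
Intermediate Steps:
b(l, r) = 7/(-5 + l) (b(l, r) = 7/(l - 5) = 7/(-5 + l))
(b(-2*(-3), -5) + 17)²*28 = (7/(-5 - 2*(-3)) + 17)²*28 = (7/(-5 + 6) + 17)²*28 = (7/1 + 17)²*28 = (7*1 + 17)²*28 = (7 + 17)²*28 = 24²*28 = 576*28 = 16128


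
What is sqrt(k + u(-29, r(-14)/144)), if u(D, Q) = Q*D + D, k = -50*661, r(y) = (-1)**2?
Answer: I*sqrt(4763405)/12 ≈ 181.88*I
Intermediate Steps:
r(y) = 1
k = -33050
u(D, Q) = D + D*Q (u(D, Q) = D*Q + D = D + D*Q)
sqrt(k + u(-29, r(-14)/144)) = sqrt(-33050 - 29*(1 + 1/144)) = sqrt(-33050 - 29*145/144) = sqrt(-33050 - 4205/144) = sqrt(-4763405/144) = I*sqrt(4763405)/12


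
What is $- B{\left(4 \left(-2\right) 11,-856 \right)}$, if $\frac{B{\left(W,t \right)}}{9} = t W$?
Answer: $-677952$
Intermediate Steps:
$B{\left(W,t \right)} = 9 W t$ ($B{\left(W,t \right)} = 9 t W = 9 W t$)
$- B{\left(4 \left(-2\right) 11,-856 \right)} = - 9 \cdot 4 \left(-2\right) 11 \left(-856\right) = - 9 \left(\left(-8\right) 11\right) \left(-856\right) = - 9 \left(-88\right) \left(-856\right) = \left(-1\right) 677952 = -677952$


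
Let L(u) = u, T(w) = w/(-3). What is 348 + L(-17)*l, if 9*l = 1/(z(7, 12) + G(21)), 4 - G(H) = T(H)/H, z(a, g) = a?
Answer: 2087/6 ≈ 347.83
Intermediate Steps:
T(w) = -w/3 (T(w) = w*(-⅓) = -w/3)
G(H) = 13/3 (G(H) = 4 - (-H/3)/H = 4 - 1*(-⅓) = 4 + ⅓ = 13/3)
l = 1/102 (l = 1/(9*(7 + 13/3)) = 1/(9*(34/3)) = (⅑)*(3/34) = 1/102 ≈ 0.0098039)
348 + L(-17)*l = 348 - 17*1/102 = 348 - ⅙ = 2087/6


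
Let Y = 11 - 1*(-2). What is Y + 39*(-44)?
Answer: -1703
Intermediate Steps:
Y = 13 (Y = 11 + 2 = 13)
Y + 39*(-44) = 13 + 39*(-44) = 13 - 1716 = -1703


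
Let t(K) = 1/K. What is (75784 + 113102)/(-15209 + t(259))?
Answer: -24460737/1969565 ≈ -12.419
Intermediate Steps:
(75784 + 113102)/(-15209 + t(259)) = (75784 + 113102)/(-15209 + 1/259) = 188886/(-15209 + 1/259) = 188886/(-3939130/259) = 188886*(-259/3939130) = -24460737/1969565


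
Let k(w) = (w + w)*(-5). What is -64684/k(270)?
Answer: 16171/675 ≈ 23.957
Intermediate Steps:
k(w) = -10*w (k(w) = (2*w)*(-5) = -10*w)
-64684/k(270) = -64684/((-10*270)) = -64684/(-2700) = -64684*(-1/2700) = 16171/675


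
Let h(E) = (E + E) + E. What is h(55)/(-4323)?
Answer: -5/131 ≈ -0.038168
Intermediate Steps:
h(E) = 3*E (h(E) = 2*E + E = 3*E)
h(55)/(-4323) = (3*55)/(-4323) = 165*(-1/4323) = -5/131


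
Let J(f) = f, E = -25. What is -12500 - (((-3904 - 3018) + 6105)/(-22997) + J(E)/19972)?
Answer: -5741216792199/459296084 ≈ -12500.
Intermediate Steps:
-12500 - (((-3904 - 3018) + 6105)/(-22997) + J(E)/19972) = -12500 - (((-3904 - 3018) + 6105)/(-22997) - 25/19972) = -12500 - ((-6922 + 6105)*(-1/22997) - 25*1/19972) = -12500 - (-817*(-1/22997) - 25/19972) = -12500 - (817/22997 - 25/19972) = -12500 - 1*15742199/459296084 = -12500 - 15742199/459296084 = -5741216792199/459296084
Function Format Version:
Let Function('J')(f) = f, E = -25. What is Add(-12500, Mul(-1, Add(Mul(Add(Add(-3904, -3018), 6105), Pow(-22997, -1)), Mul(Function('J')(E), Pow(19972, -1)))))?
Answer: Rational(-5741216792199, 459296084) ≈ -12500.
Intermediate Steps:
Add(-12500, Mul(-1, Add(Mul(Add(Add(-3904, -3018), 6105), Pow(-22997, -1)), Mul(Function('J')(E), Pow(19972, -1))))) = Add(-12500, Mul(-1, Add(Mul(Add(Add(-3904, -3018), 6105), Pow(-22997, -1)), Mul(-25, Pow(19972, -1))))) = Add(-12500, Mul(-1, Add(Mul(Add(-6922, 6105), Rational(-1, 22997)), Mul(-25, Rational(1, 19972))))) = Add(-12500, Mul(-1, Add(Mul(-817, Rational(-1, 22997)), Rational(-25, 19972)))) = Add(-12500, Mul(-1, Add(Rational(817, 22997), Rational(-25, 19972)))) = Add(-12500, Mul(-1, Rational(15742199, 459296084))) = Add(-12500, Rational(-15742199, 459296084)) = Rational(-5741216792199, 459296084)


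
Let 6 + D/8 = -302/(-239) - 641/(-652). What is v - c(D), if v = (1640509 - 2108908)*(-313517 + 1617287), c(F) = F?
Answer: -23790438567538380/38957 ≈ -6.1068e+11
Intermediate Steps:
D = -1169730/38957 (D = -48 + 8*(-302/(-239) - 641/(-652)) = -48 + 8*(-302*(-1/239) - 641*(-1/652)) = -48 + 8*(302/239 + 641/652) = -48 + 8*(350103/155828) = -48 + 700206/38957 = -1169730/38957 ≈ -30.026)
v = -610684564230 (v = -468399*1303770 = -610684564230)
v - c(D) = -610684564230 - 1*(-1169730/38957) = -610684564230 + 1169730/38957 = -23790438567538380/38957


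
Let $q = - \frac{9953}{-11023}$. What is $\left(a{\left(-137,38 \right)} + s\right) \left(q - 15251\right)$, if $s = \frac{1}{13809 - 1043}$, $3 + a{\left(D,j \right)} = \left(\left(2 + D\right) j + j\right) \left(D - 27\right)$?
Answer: $- \frac{896041125312101010}{70359809} \approx -1.2735 \cdot 10^{10}$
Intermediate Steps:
$q = \frac{9953}{11023}$ ($q = \left(-9953\right) \left(- \frac{1}{11023}\right) = \frac{9953}{11023} \approx 0.90293$)
$a{\left(D,j \right)} = -3 + \left(-27 + D\right) \left(j + j \left(2 + D\right)\right)$ ($a{\left(D,j \right)} = -3 + \left(\left(2 + D\right) j + j\right) \left(D - 27\right) = -3 + \left(j \left(2 + D\right) + j\right) \left(-27 + D\right) = -3 + \left(j + j \left(2 + D\right)\right) \left(-27 + D\right) = -3 + \left(-27 + D\right) \left(j + j \left(2 + D\right)\right)$)
$s = \frac{1}{12766} \approx 7.8333 \cdot 10^{-5}$
$\left(a{\left(-137,38 \right)} + s\right) \left(q - 15251\right) = \left(\left(-3 - 3078 + 38 \left(-137\right)^{2} - \left(-3288\right) 38\right) + \frac{1}{12766}\right) \left(\frac{9953}{11023} - 15251\right) = \left(\left(-3 - 3078 + 38 \cdot 18769 + 124944\right) + \frac{1}{12766}\right) \left(- \frac{168101820}{11023}\right) = \left(\left(-3 - 3078 + 713222 + 124944\right) + \frac{1}{12766}\right) \left(- \frac{168101820}{11023}\right) = \left(835085 + \frac{1}{12766}\right) \left(- \frac{168101820}{11023}\right) = \frac{10660695111}{12766} \left(- \frac{168101820}{11023}\right) = - \frac{896041125312101010}{70359809}$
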